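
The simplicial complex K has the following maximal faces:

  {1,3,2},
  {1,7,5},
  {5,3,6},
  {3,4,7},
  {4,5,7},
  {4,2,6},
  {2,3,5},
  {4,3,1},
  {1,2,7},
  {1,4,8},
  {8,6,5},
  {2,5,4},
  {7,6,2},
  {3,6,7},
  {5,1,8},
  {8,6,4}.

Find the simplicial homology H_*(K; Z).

H_0 = Z,  H_1 = Z^2,  H_2 = Z.

We work with the vertex ordering 1 < 2 < 3 < 4 < 5 < 6 < 7 < 8. The simplices of K, each written with vertices in increasing order, are:

  0-simplices (8): [1], [2], [3], [4], [5], [6], [7], [8]
  1-simplices (24): (24 of them)
  2-simplices (16): [1,2,3], [1,2,7], [1,3,4], [1,4,8], [1,5,7], [1,5,8], [2,3,5], [2,4,5], [2,4,6], [2,6,7], [3,4,7], [3,5,6], [3,6,7], [4,5,7], [4,6,8], [5,6,8]

giving chain groups C_0 ≅ Z^8, C_1 ≅ Z^24, C_2 ≅ Z^16.

∂_1: C_1 → C_0 sends each edge [p,q] (with p < q) to q − p. For instance
  ∂[1,2] = [2] − [1].
This gives a 8×24 integer matrix of rank 7; reducing to Smith normal form yields diagonal entries (1,1,1,1,1,1,1).

The boundary map ∂_2: C_2 → C_1 maps a triangle to the signed sum of its edges. For instance
  ∂[2,3,5] = [3,5] − [2,5] + [2,3],
  ∂[1,5,7] = [5,7] − [1,7] + [1,5].
The 24×16 boundary matrix has rank 15 and Smith normal form diag(1,1,1,1,1,1,1,1,1,1,1,1,1,1,1).

Reading off H_k = ker ∂_k / im ∂_{k+1}:

  H_0: rank C_0 − rank ∂_1 = 8 − 7 = 1, and the invariant factors of ∂_1 are all 1, so H_0 ≅ Z.
  H_1: rank ker ∂_1 − rank ∂_2 = (24 − 7) − 15 = 2, and the invariant factors of ∂_2 are all 1, so H_1 ≅ Z^2.
  H_2: rank ker ∂_2 − rank ∂_3 = (16 − 15) − 0 = 1, and there is no ∂_3, so H_2 ≅ Z.

As a check, the Euler characteristic is 8 − 24 + 16 = 0, which agrees with 1 − 2 + 1 = 0.
(K is a triangulation of the torus T^2.)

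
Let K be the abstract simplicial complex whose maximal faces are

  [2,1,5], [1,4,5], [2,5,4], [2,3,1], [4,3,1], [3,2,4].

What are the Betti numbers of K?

Order the vertices as 1 < 2 < 3 < 4 < 5. Listing each simplex with vertices in this order, K has dimension 2 with simplices:

  0-simplices (5): [1], [2], [3], [4], [5]
  1-simplices (9): [1,2], [1,3], [1,4], [1,5], [2,3], [2,4], [2,5], [3,4], [4,5]
  2-simplices (6): [1,2,3], [1,2,5], [1,3,4], [1,4,5], [2,3,4], [2,4,5]

so the chain groups are C_0 ≅ Z^5, C_1 ≅ Z^9, C_2 ≅ Z^6.

∂_1: C_1 → C_0 sends each edge [p,q] (with p < q) to q − p. For instance
  ∂[2,3] = [3] − [2].
This gives a 5×9 integer matrix of rank 4; reducing to Smith normal form yields diagonal entries (1,1,1,1).

∂_2: C_2 → C_1 sends each 2-simplex [p,q,r] to [q,r] − [p,r] + [p,q]. For instance
  ∂[2,3,4] = [3,4] − [2,4] + [2,3],
  ∂[1,2,5] = [2,5] − [1,5] + [1,2].
The resulting 9×6 matrix has rank 5, and its Smith normal form has invariant factors (1,1,1,1,1).

Reading off H_k = ker ∂_k / im ∂_{k+1}:

  H_0: rank C_0 − rank ∂_1 = 5 − 4 = 1, and the invariant factors of ∂_1 are all 1, so H_0 = Z.
  H_1: rank ker ∂_1 − rank ∂_2 = (9 − 4) − 5 = 0, and the invariant factors of ∂_2 are all 1, so H_1 = 0.
  H_2: rank ker ∂_2 − rank ∂_3 = (6 − 5) − 0 = 1, and there is no ∂_3, so H_2 = Z.

Hence the Betti numbers are b_0 = 1, b_1 = 0, b_2 = 1.

b_0 = 1, b_1 = 0, b_2 = 1.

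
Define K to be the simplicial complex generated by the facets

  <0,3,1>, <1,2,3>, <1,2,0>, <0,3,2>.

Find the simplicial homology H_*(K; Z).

H_0 ≅ Z,  H_1 = 0,  H_2 ≅ Z.

Take the total order 0 < 1 < 2 < 3 on the vertex set. Then K (dimension 2) consists of the simplices:

  0-simplices (4): [0], [1], [2], [3]
  1-simplices (6): [0,1], [0,2], [0,3], [1,2], [1,3], [2,3]
  2-simplices (4): [0,1,2], [0,1,3], [0,2,3], [1,2,3]

so the chain groups are C_0 ≅ Z^4, C_1 ≅ Z^6, C_2 ≅ Z^4.

Boundary ∂_1: C_1 → C_0 sends each edge [p,q] (with p < q) to q − p. For instance
  ∂[1,2] = [2] − [1].
The resulting 4×6 matrix has rank 3, and its Smith normal form has invariant factors (1,1,1).

The boundary map ∂_2: C_2 → C_1 acts by ∂[p,q,r] = [q,r] − [p,r] + [p,q]. For instance
  ∂[0,1,3] = [1,3] − [0,3] + [0,1],
  ∂[0,2,3] = [2,3] − [0,3] + [0,2].
As a 6×4 matrix over Z this has rank 3, with invariant factors (1,1,1).

Now H_k = ker ∂_k / im ∂_{k+1}, so:

  H_0: rank C_0 − rank ∂_1 = 4 − 3 = 1, and the invariant factors of ∂_1 are all 1, so H_0 ≅ Z.
  H_1: rank ker ∂_1 − rank ∂_2 = (6 − 3) − 3 = 0, and the invariant factors of ∂_2 are all 1, so H_1 ≅ 0.
  H_2: rank ker ∂_2 − rank ∂_3 = (4 − 3) − 0 = 1, and there is no ∂_3, so H_2 ≅ Z.

(K is a triangulation of the 2-sphere S^2.)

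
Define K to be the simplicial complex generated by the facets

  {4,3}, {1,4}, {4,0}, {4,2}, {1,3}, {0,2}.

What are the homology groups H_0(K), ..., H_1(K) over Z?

H_0 = Z,  H_1 = Z^2.

Order the vertices as 0 < 1 < 2 < 3 < 4. Listing each simplex with vertices in this order, K has dimension 1 with simplices:

  0-simplices (5): [0], [1], [2], [3], [4]
  1-simplices (6): [0,2], [0,4], [1,3], [1,4], [2,4], [3,4]

giving chain groups C_0 ≅ Z^5, C_1 ≅ Z^6.

Boundary ∂_1: C_1 → C_0 sends each edge [p,q] (with p < q) to q − p.
As a 5×6 matrix over Z this has rank 4, with invariant factors (1,1,1,1).

Reading off H_k = ker ∂_k / im ∂_{k+1}:

  H_0: rank C_0 − rank ∂_1 = 5 − 4 = 1, and the invariant factors of ∂_1 are all 1, so H_0 = Z.
  H_1: rank ker ∂_1 − rank ∂_2 = (6 − 4) − 0 = 2, and there is no ∂_2, so H_1 = Z^2.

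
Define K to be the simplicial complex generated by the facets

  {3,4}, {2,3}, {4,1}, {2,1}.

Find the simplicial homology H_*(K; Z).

Take the total order 1 < 2 < 3 < 4 on the vertex set. Then K (dimension 1) consists of the simplices:

  0-simplices (4): [1], [2], [3], [4]
  1-simplices (4): [1,2], [1,4], [2,3], [3,4]

giving chain groups C_0 ≅ Z^4, C_1 ≅ Z^4.

Boundary ∂_1: C_1 → C_0 maps an edge to its endpoints' difference, ∂[p,q] = q − p. For instance
  ∂[2,3] = [3] − [2].
As a 4×4 matrix over Z this has rank 3, with invariant factors (1,1,1).

Reading off H_k = ker ∂_k / im ∂_{k+1}:

  H_0: rank C_0 − rank ∂_1 = 4 − 3 = 1, and the invariant factors of ∂_1 are all 1, so H_0 ≅ Z.
  H_1: rank ker ∂_1 − rank ∂_2 = (4 − 3) − 0 = 1, and there is no ∂_2, so H_1 ≅ Z.

H_0 ≅ Z,  H_1 ≅ Z.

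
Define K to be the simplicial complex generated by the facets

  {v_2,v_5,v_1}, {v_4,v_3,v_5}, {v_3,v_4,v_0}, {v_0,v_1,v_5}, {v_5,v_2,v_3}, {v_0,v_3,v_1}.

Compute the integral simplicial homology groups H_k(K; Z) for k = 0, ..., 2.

Order the vertices as v_0 < v_1 < v_2 < v_3 < v_4 < v_5. Listing each simplex with vertices in this order, K has dimension 2 with simplices:

  0-simplices (6): [v_0], [v_1], [v_2], [v_3], [v_4], [v_5]
  1-simplices (12): [v_0,v_1], [v_0,v_3], [v_0,v_4], [v_0,v_5], [v_1,v_2], [v_1,v_3], [v_1,v_5], [v_2,v_3], [v_2,v_5], [v_3,v_4], [v_3,v_5], [v_4,v_5]
  2-simplices (6): [v_0,v_1,v_3], [v_0,v_1,v_5], [v_0,v_3,v_4], [v_1,v_2,v_5], [v_2,v_3,v_5], [v_3,v_4,v_5]

giving chain groups C_0 ≅ Z^6, C_1 ≅ Z^12, C_2 ≅ Z^6.

∂_1: C_1 → C_0 is given by ∂[p,q] = [q] − [p]. For instance
  ∂[v_2,v_3] = [v_3] − [v_2].
This gives a 6×12 integer matrix of rank 5; reducing to Smith normal form yields diagonal entries (1,1,1,1,1).

The boundary map ∂_2: C_2 → C_1 maps a triangle to the signed sum of its edges. For instance
  ∂[v_2,v_3,v_5] = [v_3,v_5] − [v_2,v_5] + [v_2,v_3],
  ∂[v_0,v_3,v_4] = [v_3,v_4] − [v_0,v_4] + [v_0,v_3].
The resulting 12×6 matrix has rank 6, and its Smith normal form has invariant factors (1,1,1,1,1,1).

Reading off H_k = ker ∂_k / im ∂_{k+1}:

  H_0: rank C_0 − rank ∂_1 = 6 − 5 = 1, and the invariant factors of ∂_1 are all 1, so H_0 = Z.
  H_1: rank ker ∂_1 − rank ∂_2 = (12 − 5) − 6 = 1, and the invariant factors of ∂_2 are all 1, so H_1 = Z.
  H_2: rank ker ∂_2 − rank ∂_3 = (6 − 6) − 0 = 0, and there is no ∂_3, so H_2 = 0.

As a check, the Euler characteristic is 6 − 12 + 6 = 0, which agrees with 1 − 1 + 0 = 0.

H_0 = Z,  H_1 = Z,  H_2 = 0.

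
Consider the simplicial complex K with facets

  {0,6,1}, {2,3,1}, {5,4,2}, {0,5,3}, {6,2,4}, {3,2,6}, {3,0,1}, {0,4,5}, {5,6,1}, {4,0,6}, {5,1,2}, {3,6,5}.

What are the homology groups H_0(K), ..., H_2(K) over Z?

H_0 = Z,  H_1 = Z/2,  H_2 = 0.

We work with the vertex ordering 0 < 1 < 2 < 3 < 4 < 5 < 6. The simplices of K, each written with vertices in increasing order, are:

  0-simplices (7): [0], [1], [2], [3], [4], [5], [6]
  1-simplices (18): [0,1], [0,3], [0,4], [0,5], [0,6], [1,2], [1,3], [1,5], [1,6], [2,3], [2,4], [2,5], [2,6], [3,5], [3,6], [4,5], [4,6], [5,6]
  2-simplices (12): [0,1,3], [0,1,6], [0,3,5], [0,4,5], [0,4,6], [1,2,3], [1,2,5], [1,5,6], [2,3,6], [2,4,5], [2,4,6], [3,5,6]

giving chain groups C_0 ≅ Z^7, C_1 ≅ Z^18, C_2 ≅ Z^12.

∂_1: C_1 → C_0 is given by ∂[p,q] = [q] − [p].
The resulting 7×18 matrix has rank 6, and its Smith normal form has invariant factors (1,1,1,1,1,1).

The boundary map ∂_2: C_2 → C_1 maps a triangle to the signed sum of its edges. For instance
  ∂[3,5,6] = [5,6] − [3,6] + [3,5],
  ∂[2,3,6] = [3,6] − [2,6] + [2,3].
The resulting 18×12 matrix has rank 12, and its Smith normal form has invariant factors (1,1,1,1,1,1,1,1,1,1,1,2).

Now H_k = ker ∂_k / im ∂_{k+1}, so:

  H_0: rank C_0 − rank ∂_1 = 7 − 6 = 1, and the invariant factors of ∂_1 are all 1, so H_0 ≅ Z.
  H_1: rank ker ∂_1 − rank ∂_2 = (18 − 6) − 12 = 0, and ∂_2 has invariant factor 2 > 1, so H_1 ≅ Z/2.
  H_2: rank ker ∂_2 − rank ∂_3 = (12 − 12) − 0 = 0, and there is no ∂_3, so H_2 ≅ 0.

(K is a triangulation of the real projective plane RP^2.)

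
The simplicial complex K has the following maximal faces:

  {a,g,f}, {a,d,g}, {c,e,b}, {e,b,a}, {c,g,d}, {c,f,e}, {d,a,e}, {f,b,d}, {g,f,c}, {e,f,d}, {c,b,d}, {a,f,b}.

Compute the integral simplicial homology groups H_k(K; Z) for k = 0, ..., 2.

We work with the vertex ordering a < b < c < d < e < f < g. The simplices of K, each written with vertices in increasing order, are:

  0-simplices (7): a, b, c, d, e, f, g
  1-simplices (18): ab, ad, ae, af, ag, bc, bd, be, bf, cd, ce, cf, cg, de, df, dg, ef, fg
  2-simplices (12): abe, abf, ade, adg, afg, bcd, bce, bdf, cdg, cef, cfg, def

giving chain groups C_0 ≅ Z^7, C_1 ≅ Z^18, C_2 ≅ Z^12.

The boundary map ∂_1: C_1 → C_0 maps an edge to its endpoints' difference, ∂[p,q] = q − p.
The 7×18 boundary matrix has rank 6 and Smith normal form diag(1,1,1,1,1,1).

The boundary map ∂_2: C_2 → C_1 maps a triangle to the signed sum of its edges. For instance
  ∂adg = dg − ag + ad,
  ∂def = ef − df + de.
The resulting 18×12 matrix has rank 12, and its Smith normal form has invariant factors (1,1,1,1,1,1,1,1,1,1,1,2).

Computing H_k = (kernel of ∂_k) / (image of ∂_{k+1}):

  H_0: rank C_0 − rank ∂_1 = 7 − 6 = 1, and the invariant factors of ∂_1 are all 1, so H_0 ≅ Z.
  H_1: rank ker ∂_1 − rank ∂_2 = (18 − 6) − 12 = 0, and ∂_2 has invariant factor 2 > 1, so H_1 ≅ Z/2Z.
  H_2: rank ker ∂_2 − rank ∂_3 = (12 − 12) − 0 = 0, and there is no ∂_3, so H_2 ≅ 0.

H_0 = Z,  H_1 = Z/2Z,  H_2 = 0.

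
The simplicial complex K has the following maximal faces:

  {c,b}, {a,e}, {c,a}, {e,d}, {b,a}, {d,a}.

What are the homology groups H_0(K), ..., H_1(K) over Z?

H_0 = Z,  H_1 = Z^2.

We work with the vertex ordering a < b < c < d < e. The simplices of K, each written with vertices in increasing order, are:

  0-simplices (5): a, b, c, d, e
  1-simplices (6): ab, ac, ad, ae, bc, de

so the chain groups are C_0 ≅ Z^5, C_1 ≅ Z^6.

Boundary ∂_1: C_1 → C_0 sends each edge [p,q] (with p < q) to q − p. For instance
  ∂de = e − d.
The 5×6 boundary matrix has rank 4 and Smith normal form diag(1,1,1,1).

Computing H_k = (kernel of ∂_k) / (image of ∂_{k+1}):

  H_0: rank C_0 − rank ∂_1 = 5 − 4 = 1, and the invariant factors of ∂_1 are all 1, so H_0 ≅ Z.
  H_1: rank ker ∂_1 − rank ∂_2 = (6 − 4) − 0 = 2, and there is no ∂_2, so H_1 ≅ Z^2.

(K is a triangulation of a wedge of 2 circles.)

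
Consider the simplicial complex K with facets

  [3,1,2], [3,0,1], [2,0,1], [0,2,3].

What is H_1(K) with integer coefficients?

H_1 = 0.

Take the total order 0 < 1 < 2 < 3 on the vertex set. Then K (dimension 2) consists of the simplices:

  0-simplices (4): [0], [1], [2], [3]
  1-simplices (6): [0,1], [0,2], [0,3], [1,2], [1,3], [2,3]
  2-simplices (4): [0,1,2], [0,1,3], [0,2,3], [1,2,3]

Hence C_0 ≅ Z^4, C_1 ≅ Z^6, C_2 ≅ Z^4.

∂_1: C_1 → C_0 is given by ∂[p,q] = [q] − [p]. For instance
  ∂[0,2] = [2] − [0].
The 4×6 boundary matrix has rank 3 and Smith normal form diag(1,1,1).

The boundary map ∂_2: C_2 → C_1 acts by ∂[p,q,r] = [q,r] − [p,r] + [p,q]. For instance
  ∂[0,1,2] = [1,2] − [0,2] + [0,1],
  ∂[1,2,3] = [2,3] − [1,3] + [1,2].
As a 6×4 matrix over Z this has rank 3, with invariant factors (1,1,1).

Now H_k = ker ∂_k / im ∂_{k+1}, so:

  H_1: rank ker ∂_1 − rank ∂_2 = (6 − 3) − 3 = 0, and the invariant factors of ∂_2 are all 1, so H_1 ≅ 0.

(K is a triangulation of the 2-sphere S^2.)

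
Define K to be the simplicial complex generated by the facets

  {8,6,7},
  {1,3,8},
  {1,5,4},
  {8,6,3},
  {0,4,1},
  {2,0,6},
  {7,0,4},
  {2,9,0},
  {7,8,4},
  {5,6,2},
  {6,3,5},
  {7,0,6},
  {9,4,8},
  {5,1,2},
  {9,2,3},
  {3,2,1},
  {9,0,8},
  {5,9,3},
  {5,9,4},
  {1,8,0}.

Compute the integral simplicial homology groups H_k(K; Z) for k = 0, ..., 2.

Take the total order 0 < 1 < 2 < 3 < 4 < 5 < 6 < 7 < 8 < 9 on the vertex set. Then K (dimension 2) consists of the simplices:

  0-simplices (10): [0], [1], [2], [3], [4], [5], [6], [7], [8], [9]
  1-simplices (30): (30 of them)
  2-simplices (20): (20 of them)

giving chain groups C_0 ≅ Z^10, C_1 ≅ Z^30, C_2 ≅ Z^20.

The boundary map ∂_1: C_1 → C_0 is given by ∂[p,q] = [q] − [p]. For instance
  ∂[1,8] = [8] − [1].
The 10×30 boundary matrix has rank 9 and Smith normal form diag(1,1,1,1,1,1,1,1,1).

Boundary ∂_2: C_2 → C_1 sends each 2-simplex [p,q,r] to [q,r] − [p,r] + [p,q]. For instance
  ∂[0,6,7] = [6,7] − [0,7] + [0,6],
  ∂[0,2,6] = [2,6] − [0,6] + [0,2].
The 30×20 boundary matrix has rank 20 and Smith normal form diag(1,1,1,1,1,1,1,1,1,1,1,1,1,1,1,1,1,1,1,2).

Now H_k = ker ∂_k / im ∂_{k+1}, so:

  H_0: rank C_0 − rank ∂_1 = 10 − 9 = 1, and the invariant factors of ∂_1 are all 1, so H_0 = Z.
  H_1: rank ker ∂_1 − rank ∂_2 = (30 − 9) − 20 = 1, and ∂_2 has invariant factor 2 > 1, so H_1 = Z ⊕ Z/2.
  H_2: rank ker ∂_2 − rank ∂_3 = (20 − 20) − 0 = 0, and there is no ∂_3, so H_2 = 0.

H_0 = Z,  H_1 = Z ⊕ Z/2,  H_2 = 0.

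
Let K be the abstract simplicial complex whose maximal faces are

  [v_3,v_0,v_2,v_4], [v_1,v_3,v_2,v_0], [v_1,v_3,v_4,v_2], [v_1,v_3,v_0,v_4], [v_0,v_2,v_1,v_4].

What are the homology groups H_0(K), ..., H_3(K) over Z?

H_0 ≅ Z,  H_1 = 0,  H_2 = 0,  H_3 ≅ Z.

We work with the vertex ordering v_0 < v_1 < v_2 < v_3 < v_4. The simplices of K, each written with vertices in increasing order, are:

  0-simplices (5): [v_0], [v_1], [v_2], [v_3], [v_4]
  1-simplices (10): [v_0,v_1], [v_0,v_2], [v_0,v_3], [v_0,v_4], [v_1,v_2], [v_1,v_3], [v_1,v_4], [v_2,v_3], [v_2,v_4], [v_3,v_4]
  2-simplices (10): [v_0,v_1,v_2], [v_0,v_1,v_3], [v_0,v_1,v_4], [v_0,v_2,v_3], [v_0,v_2,v_4], [v_0,v_3,v_4], [v_1,v_2,v_3], [v_1,v_2,v_4], [v_1,v_3,v_4], [v_2,v_3,v_4]
  3-simplices (5): [v_0,v_1,v_2,v_3], [v_0,v_1,v_2,v_4], [v_0,v_1,v_3,v_4], [v_0,v_2,v_3,v_4], [v_1,v_2,v_3,v_4]

Hence C_0 ≅ Z^5, C_1 ≅ Z^10, C_2 ≅ Z^10, C_3 ≅ Z^5.

Boundary ∂_1: C_1 → C_0 maps an edge to its endpoints' difference, ∂[p,q] = q − p.
The resulting 5×10 matrix has rank 4, and its Smith normal form has invariant factors (1,1,1,1).

∂_2: C_2 → C_1 maps a triangle to the signed sum of its edges. For instance
  ∂[v_0,v_2,v_4] = [v_2,v_4] − [v_0,v_4] + [v_0,v_2],
  ∂[v_1,v_2,v_4] = [v_2,v_4] − [v_1,v_4] + [v_1,v_2].
The resulting 10×10 matrix has rank 6, and its Smith normal form has invariant factors (1,1,1,1,1,1).

The boundary map ∂_3: C_3 → C_2 sends each 3-simplex σ to the alternating sum Σ_i (−1)^i (σ with its i-th vertex removed). For instance
  ∂[v_0,v_1,v_2,v_3] = [v_1,v_2,v_3] − [v_0,v_2,v_3] + [v_0,v_1,v_3] − [v_0,v_1,v_2],
  ∂[v_0,v_1,v_2,v_4] = [v_1,v_2,v_4] − [v_0,v_2,v_4] + [v_0,v_1,v_4] − [v_0,v_1,v_2].
The resulting 10×5 matrix has rank 4, and its Smith normal form has invariant factors (1,1,1,1).

Reading off H_k = ker ∂_k / im ∂_{k+1}:

  H_0: rank C_0 − rank ∂_1 = 5 − 4 = 1, and the invariant factors of ∂_1 are all 1, so H_0 = Z.
  H_1: rank ker ∂_1 − rank ∂_2 = (10 − 4) − 6 = 0, and the invariant factors of ∂_2 are all 1, so H_1 = 0.
  H_2: rank ker ∂_2 − rank ∂_3 = (10 − 6) − 4 = 0, and the invariant factors of ∂_3 are all 1, so H_2 = 0.
  H_3: rank ker ∂_3 − rank ∂_4 = (5 − 4) − 0 = 1, and there is no ∂_4, so H_3 = Z.

As a check, the Euler characteristic is 5 − 10 + 10 − 5 = 0, which agrees with 1 − 0 + 0 − 1 = 0.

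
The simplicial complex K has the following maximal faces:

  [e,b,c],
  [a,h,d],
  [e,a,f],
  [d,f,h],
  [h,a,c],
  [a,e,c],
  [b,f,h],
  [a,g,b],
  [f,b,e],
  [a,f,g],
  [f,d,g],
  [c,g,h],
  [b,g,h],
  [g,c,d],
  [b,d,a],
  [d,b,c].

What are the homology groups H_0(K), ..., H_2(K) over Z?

We work with the vertex ordering a < b < c < d < e < f < g < h. The simplices of K, each written with vertices in increasing order, are:

  0-simplices (8): a, b, c, d, e, f, g, h
  1-simplices (24): ab, ac, ad, ae, af, ag, ah, bc, bd, be, bf, bg, bh, cd, ce, cg, ch, df, dg, dh, ef, fg, fh, gh
  2-simplices (16): abd, abg, ace, ach, adh, aef, afg, bcd, bce, bef, bfh, bgh, cdg, cgh, dfg, dfh

Hence C_0 ≅ Z^8, C_1 ≅ Z^24, C_2 ≅ Z^16.

The boundary map ∂_1: C_1 → C_0 maps an edge to its endpoints' difference, ∂[p,q] = q − p.
This gives a 8×24 integer matrix of rank 7; reducing to Smith normal form yields diagonal entries (1,1,1,1,1,1,1).

The boundary map ∂_2: C_2 → C_1 maps a triangle to the signed sum of its edges. For instance
  ∂abg = bg − ag + ab,
  ∂cgh = gh − ch + cg.
As a 24×16 matrix over Z this has rank 15, with invariant factors (1,1,1,1,1,1,1,1,1,1,1,1,1,1,1).

Now H_k = ker ∂_k / im ∂_{k+1}, so:

  H_0: rank C_0 − rank ∂_1 = 8 − 7 = 1, and the invariant factors of ∂_1 are all 1, so H_0 ≅ Z.
  H_1: rank ker ∂_1 − rank ∂_2 = (24 − 7) − 15 = 2, and the invariant factors of ∂_2 are all 1, so H_1 ≅ Z^2.
  H_2: rank ker ∂_2 − rank ∂_3 = (16 − 15) − 0 = 1, and there is no ∂_3, so H_2 ≅ Z.

As a check, the Euler characteristic is 8 − 24 + 16 = 0, which agrees with 1 − 2 + 1 = 0.

H_0 ≅ Z,  H_1 ≅ Z^2,  H_2 ≅ Z.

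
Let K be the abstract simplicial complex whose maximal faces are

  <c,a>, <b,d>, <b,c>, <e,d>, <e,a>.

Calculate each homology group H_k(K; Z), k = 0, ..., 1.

H_0 ≅ Z,  H_1 ≅ Z.

Order the vertices as a < b < c < d < e. Listing each simplex with vertices in this order, K has dimension 1 with simplices:

  0-simplices (5): a, b, c, d, e
  1-simplices (5): ac, ae, bc, bd, de

giving chain groups C_0 ≅ Z^5, C_1 ≅ Z^5.

Boundary ∂_1: C_1 → C_0 is given by ∂[p,q] = [q] − [p].
As a 5×5 matrix over Z this has rank 4, with invariant factors (1,1,1,1).

Now H_k = ker ∂_k / im ∂_{k+1}, so:

  H_0: rank C_0 − rank ∂_1 = 5 − 4 = 1, and the invariant factors of ∂_1 are all 1, so H_0 ≅ Z.
  H_1: rank ker ∂_1 − rank ∂_2 = (5 − 4) − 0 = 1, and there is no ∂_2, so H_1 ≅ Z.

As a check, the Euler characteristic is 5 − 5 = 0, which agrees with 1 − 1 = 0.
(K is a triangulation of the circle S^1.)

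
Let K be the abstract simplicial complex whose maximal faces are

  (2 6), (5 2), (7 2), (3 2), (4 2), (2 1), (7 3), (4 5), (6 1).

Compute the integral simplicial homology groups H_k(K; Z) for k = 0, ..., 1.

H_0 = Z,  H_1 = Z^3.

Order the vertices as 1 < 2 < 3 < 4 < 5 < 6 < 7. Listing each simplex with vertices in this order, K has dimension 1 with simplices:

  0-simplices (7): [1], [2], [3], [4], [5], [6], [7]
  1-simplices (9): [1,2], [1,6], [2,3], [2,4], [2,5], [2,6], [2,7], [3,7], [4,5]

so the chain groups are C_0 ≅ Z^7, C_1 ≅ Z^9.

∂_1: C_1 → C_0 sends each edge [p,q] (with p < q) to q − p.
As a 7×9 matrix over Z this has rank 6, with invariant factors (1,1,1,1,1,1).

Reading off H_k = ker ∂_k / im ∂_{k+1}:

  H_0: rank C_0 − rank ∂_1 = 7 − 6 = 1, and the invariant factors of ∂_1 are all 1, so H_0 ≅ Z.
  H_1: rank ker ∂_1 − rank ∂_2 = (9 − 6) − 0 = 3, and there is no ∂_2, so H_1 ≅ Z^3.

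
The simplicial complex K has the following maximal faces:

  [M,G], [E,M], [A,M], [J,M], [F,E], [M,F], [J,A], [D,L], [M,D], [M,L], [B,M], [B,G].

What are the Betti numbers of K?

Take the total order A < B < D < E < F < G < J < L < M on the vertex set. Then K (dimension 1) consists of the simplices:

  0-simplices (9): A, B, D, E, F, G, J, L, M
  1-simplices (12): AJ, AM, BG, BM, DL, DM, EF, EM, FM, GM, JM, LM

so the chain groups are C_0 ≅ Z^9, C_1 ≅ Z^12.

Boundary ∂_1: C_1 → C_0 maps an edge to its endpoints' difference, ∂[p,q] = q − p. For instance
  ∂JM = M − J.
As a 9×12 matrix over Z this has rank 8, with invariant factors (1,1,1,1,1,1,1,1).

Computing H_k = (kernel of ∂_k) / (image of ∂_{k+1}):

  H_0: rank C_0 − rank ∂_1 = 9 − 8 = 1, and the invariant factors of ∂_1 are all 1, so H_0 ≅ Z.
  H_1: rank ker ∂_1 − rank ∂_2 = (12 − 8) − 0 = 4, and there is no ∂_2, so H_1 ≅ Z^4.

As a check, the Euler characteristic is 9 − 12 = -3, which agrees with 1 − 4 = -3.

Hence the Betti numbers are b_0 = 1, b_1 = 4.

b_0 = 1, b_1 = 4.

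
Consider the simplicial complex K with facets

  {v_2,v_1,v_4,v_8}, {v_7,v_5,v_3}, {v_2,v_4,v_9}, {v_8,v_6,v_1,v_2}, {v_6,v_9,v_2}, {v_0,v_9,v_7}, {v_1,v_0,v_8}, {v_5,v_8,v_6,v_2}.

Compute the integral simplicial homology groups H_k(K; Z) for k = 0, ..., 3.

H_0 ≅ Z,  H_1 ≅ Z^2,  H_2 = 0,  H_3 = 0.

We work with the vertex ordering v_0 < v_1 < v_2 < v_3 < v_4 < v_5 < v_6 < v_7 < v_8 < v_9. The simplices of K, each written with vertices in increasing order, are:

  0-simplices (10): [v_0], [v_1], [v_2], [v_3], [v_4], [v_5], [v_6], [v_7], [v_8], [v_9]
  1-simplices (23): (23 of them)
  2-simplices (15): (15 of them)
  3-simplices (3): [v_1,v_2,v_4,v_8], [v_1,v_2,v_6,v_8], [v_2,v_5,v_6,v_8]

so the chain groups are C_0 ≅ Z^10, C_1 ≅ Z^23, C_2 ≅ Z^15, C_3 ≅ Z^3.

Boundary ∂_1: C_1 → C_0 is given by ∂[p,q] = [q] − [p]. For instance
  ∂[v_4,v_9] = [v_9] − [v_4].
As a 10×23 matrix over Z this has rank 9, with invariant factors (1,1,1,1,1,1,1,1,1).

Boundary ∂_2: C_2 → C_1 maps a triangle to the signed sum of its edges. For instance
  ∂[v_2,v_5,v_6] = [v_5,v_6] − [v_2,v_6] + [v_2,v_5],
  ∂[v_3,v_5,v_7] = [v_5,v_7] − [v_3,v_7] + [v_3,v_5].
As a 23×15 matrix over Z this has rank 12, with invariant factors (1,1,1,1,1,1,1,1,1,1,1,1).

∂_3: C_3 → C_2 sends each 3-simplex σ to the alternating sum Σ_i (−1)^i (σ with its i-th vertex removed). For instance
  ∂[v_1,v_2,v_6,v_8] = [v_2,v_6,v_8] − [v_1,v_6,v_8] + [v_1,v_2,v_8] − [v_1,v_2,v_6],
  ∂[v_1,v_2,v_4,v_8] = [v_2,v_4,v_8] − [v_1,v_4,v_8] + [v_1,v_2,v_8] − [v_1,v_2,v_4].
As a 15×3 matrix over Z this has rank 3, with invariant factors (1,1,1).

Reading off H_k = ker ∂_k / im ∂_{k+1}:

  H_0: rank C_0 − rank ∂_1 = 10 − 9 = 1, and the invariant factors of ∂_1 are all 1, so H_0 ≅ Z.
  H_1: rank ker ∂_1 − rank ∂_2 = (23 − 9) − 12 = 2, and the invariant factors of ∂_2 are all 1, so H_1 ≅ Z^2.
  H_2: rank ker ∂_2 − rank ∂_3 = (15 − 12) − 3 = 0, and the invariant factors of ∂_3 are all 1, so H_2 ≅ 0.
  H_3: rank ker ∂_3 − rank ∂_4 = (3 − 3) − 0 = 0, and there is no ∂_4, so H_3 ≅ 0.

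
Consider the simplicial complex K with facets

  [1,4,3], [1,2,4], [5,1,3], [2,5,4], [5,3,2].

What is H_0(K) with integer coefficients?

Order the vertices as 1 < 2 < 3 < 4 < 5. Listing each simplex with vertices in this order, K has dimension 2 with simplices:

  0-simplices (5): [1], [2], [3], [4], [5]
  1-simplices (10): [1,2], [1,3], [1,4], [1,5], [2,3], [2,4], [2,5], [3,4], [3,5], [4,5]
  2-simplices (5): [1,2,4], [1,3,4], [1,3,5], [2,3,5], [2,4,5]

Hence C_0 ≅ Z^5, C_1 ≅ Z^10, C_2 ≅ Z^5.

∂_1: C_1 → C_0 is given by ∂[p,q] = [q] − [p]. For instance
  ∂[2,5] = [5] − [2].
This gives a 5×10 integer matrix of rank 4; reducing to Smith normal form yields diagonal entries (1,1,1,1).

∂_2: C_2 → C_1 maps a triangle to the signed sum of its edges. For instance
  ∂[1,3,5] = [3,5] − [1,5] + [1,3],
  ∂[2,3,5] = [3,5] − [2,5] + [2,3].
The resulting 10×5 matrix has rank 5, and its Smith normal form has invariant factors (1,1,1,1,1).

Now H_k = ker ∂_k / im ∂_{k+1}, so:

  H_0: rank C_0 − rank ∂_1 = 5 − 4 = 1, and the invariant factors of ∂_1 are all 1, so H_0 ≅ Z.

(K is a triangulation of the Möbius band.)

H_0 = Z.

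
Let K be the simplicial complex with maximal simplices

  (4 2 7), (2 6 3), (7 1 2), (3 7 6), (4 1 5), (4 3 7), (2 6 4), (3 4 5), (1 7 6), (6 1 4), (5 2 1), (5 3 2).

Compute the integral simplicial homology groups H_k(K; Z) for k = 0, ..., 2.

H_0 = Z,  H_1 = Z/2,  H_2 = 0.

Fix the vertex order 1 < 2 < 3 < 4 < 5 < 6 < 7 and write every simplex with vertices in increasing order. Then dim K = 2 and the simplices of K are:

  0-simplices (7): [1], [2], [3], [4], [5], [6], [7]
  1-simplices (18): [1,2], [1,4], [1,5], [1,6], [1,7], [2,3], [2,4], [2,5], [2,6], [2,7], [3,4], [3,5], [3,6], [3,7], [4,5], [4,6], [4,7], [6,7]
  2-simplices (12): [1,2,5], [1,2,7], [1,4,5], [1,4,6], [1,6,7], [2,3,5], [2,3,6], [2,4,6], [2,4,7], [3,4,5], [3,4,7], [3,6,7]

giving chain groups C_0 ≅ Z^7, C_1 ≅ Z^18, C_2 ≅ Z^12.

Boundary ∂_1: C_1 → C_0 sends each edge [p,q] (with p < q) to q − p. For instance
  ∂[4,7] = [7] − [4].
The 7×18 boundary matrix has rank 6 and Smith normal form diag(1,1,1,1,1,1).

The boundary map ∂_2: C_2 → C_1 maps a triangle to the signed sum of its edges. For instance
  ∂[3,6,7] = [6,7] − [3,7] + [3,6],
  ∂[1,6,7] = [6,7] − [1,7] + [1,6].
As a 18×12 matrix over Z this has rank 12, with invariant factors (1,1,1,1,1,1,1,1,1,1,1,2).

Computing H_k = (kernel of ∂_k) / (image of ∂_{k+1}):

  H_0: rank C_0 − rank ∂_1 = 7 − 6 = 1, and the invariant factors of ∂_1 are all 1, so H_0 = Z.
  H_1: rank ker ∂_1 − rank ∂_2 = (18 − 6) − 12 = 0, and ∂_2 has invariant factor 2 > 1, so H_1 = Z/2.
  H_2: rank ker ∂_2 − rank ∂_3 = (12 − 12) − 0 = 0, and there is no ∂_3, so H_2 = 0.

As a check, the Euler characteristic is 7 − 18 + 12 = 1, which agrees with 1 − 0 + 0 = 1.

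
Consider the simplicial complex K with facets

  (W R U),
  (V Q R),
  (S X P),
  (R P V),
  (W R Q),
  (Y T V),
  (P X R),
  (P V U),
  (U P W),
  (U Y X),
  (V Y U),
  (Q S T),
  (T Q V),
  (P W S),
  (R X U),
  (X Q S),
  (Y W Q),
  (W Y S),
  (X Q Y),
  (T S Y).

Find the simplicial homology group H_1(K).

Fix the vertex order P < Q < R < S < T < U < V < W < X < Y and write every simplex with vertices in increasing order. Then dim K = 2 and the simplices of K are:

  0-simplices (10): P, Q, R, S, T, U, V, W, X, Y
  1-simplices (30): PR, PS, PU, PV, PW, PX, QR, QS, QT, QV, QW, QX, QY, RU, RV, RW, RX, ST, SW, SX, SY, TV, TY, UV, UW, UX, UY, VY, WY, XY
  2-simplices (20): PRV, PRX, PSW, PSX, PUV, PUW, QRV, QRW, QST, QSX, QTV, QWY, QXY, RUW, RUX, STY, SWY, TVY, UVY, UXY

giving chain groups C_0 ≅ Z^10, C_1 ≅ Z^30, C_2 ≅ Z^20.

The boundary map ∂_1: C_1 → C_0 sends each edge [p,q] (with p < q) to q − p.
As a 10×30 matrix over Z this has rank 9, with invariant factors (1,1,1,1,1,1,1,1,1).

Boundary ∂_2: C_2 → C_1 acts by ∂[p,q,r] = [q,r] − [p,r] + [p,q]. For instance
  ∂PUW = UW − PW + PU,
  ∂QRV = RV − QV + QR.
As a 30×20 matrix over Z this has rank 20, with invariant factors (1,1,1,1,1,1,1,1,1,1,1,1,1,1,1,1,1,1,1,2).

Reading off H_k = ker ∂_k / im ∂_{k+1}:

  H_1: rank ker ∂_1 − rank ∂_2 = (30 − 9) − 20 = 1, and ∂_2 has invariant factor 2 > 1, so H_1 = Z ⊕ Z/2.

(K is a triangulation of the Klein bottle.)

H_1 ≅ Z ⊕ Z/2.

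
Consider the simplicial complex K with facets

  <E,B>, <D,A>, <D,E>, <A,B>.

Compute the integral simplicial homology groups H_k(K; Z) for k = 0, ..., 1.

H_0 = Z,  H_1 = Z.

Order the vertices as A < B < D < E. Listing each simplex with vertices in this order, K has dimension 1 with simplices:

  0-simplices (4): A, B, D, E
  1-simplices (4): AB, AD, BE, DE

so the chain groups are C_0 ≅ Z^4, C_1 ≅ Z^4.

∂_1: C_1 → C_0 sends each edge [p,q] (with p < q) to q − p.
This gives a 4×4 integer matrix of rank 3; reducing to Smith normal form yields diagonal entries (1,1,1).

From H_k ≅ ker(∂_k) / im(∂_{k+1}) we obtain:

  H_0: rank C_0 − rank ∂_1 = 4 − 3 = 1, and the invariant factors of ∂_1 are all 1, so H_0 = Z.
  H_1: rank ker ∂_1 − rank ∂_2 = (4 − 3) − 0 = 1, and there is no ∂_2, so H_1 = Z.

(K is a triangulation of the circle S^1.)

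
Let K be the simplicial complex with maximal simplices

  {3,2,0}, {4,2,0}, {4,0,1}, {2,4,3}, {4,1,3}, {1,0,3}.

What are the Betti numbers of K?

b_0 = 1, b_1 = 0, b_2 = 1.

K has 5 vertices, 9 edges, 6 triangles.
rank ∂_0 = 0, rank ∂_1 = 4 ⇒ b_0 = 5 − 0 − 4 = 1; all invariant factors of ∂_1 are 1 so no torsion. So H_0 = Z.
rank ∂_1 = 4, rank ∂_2 = 5 ⇒ b_1 = 9 − 4 − 5 = 0; all invariant factors of ∂_2 are 1 so no torsion. So H_1 = 0.
rank ∂_2 = 5, rank ∂_3 = 0 ⇒ b_2 = 6 − 5 − 0 = 1. So H_2 = Z.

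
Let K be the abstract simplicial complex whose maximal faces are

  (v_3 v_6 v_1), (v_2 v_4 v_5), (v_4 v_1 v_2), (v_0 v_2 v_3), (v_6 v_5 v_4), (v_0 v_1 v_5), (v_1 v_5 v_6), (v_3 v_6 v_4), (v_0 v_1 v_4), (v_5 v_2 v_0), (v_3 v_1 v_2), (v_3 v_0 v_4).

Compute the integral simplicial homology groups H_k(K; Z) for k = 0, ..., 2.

We work with the vertex ordering v_0 < v_1 < v_2 < v_3 < v_4 < v_5 < v_6. The simplices of K, each written with vertices in increasing order, are:

  0-simplices (7): [v_0], [v_1], [v_2], [v_3], [v_4], [v_5], [v_6]
  1-simplices (18): (18 of them)
  2-simplices (12): (12 of them)

Hence C_0 ≅ Z^7, C_1 ≅ Z^18, C_2 ≅ Z^12.

The boundary map ∂_1: C_1 → C_0 maps an edge to its endpoints' difference, ∂[p,q] = q − p. For instance
  ∂[v_0,v_1] = [v_1] − [v_0].
The 7×18 boundary matrix has rank 6 and Smith normal form diag(1,1,1,1,1,1).

Boundary ∂_2: C_2 → C_1 acts by ∂[p,q,r] = [q,r] − [p,r] + [p,q]. For instance
  ∂[v_1,v_3,v_6] = [v_3,v_6] − [v_1,v_6] + [v_1,v_3],
  ∂[v_2,v_4,v_5] = [v_4,v_5] − [v_2,v_5] + [v_2,v_4].
As a 18×12 matrix over Z this has rank 12, with invariant factors (1,1,1,1,1,1,1,1,1,1,1,2).

Reading off H_k = ker ∂_k / im ∂_{k+1}:

  H_0: rank C_0 − rank ∂_1 = 7 − 6 = 1, and the invariant factors of ∂_1 are all 1, so H_0 ≅ Z.
  H_1: rank ker ∂_1 − rank ∂_2 = (18 − 6) − 12 = 0, and ∂_2 has invariant factor 2 > 1, so H_1 ≅ Z/2Z.
  H_2: rank ker ∂_2 − rank ∂_3 = (12 − 12) − 0 = 0, and there is no ∂_3, so H_2 ≅ 0.

As a check, the Euler characteristic is 7 − 18 + 12 = 1, which agrees with 1 − 0 + 0 = 1.

H_0 ≅ Z,  H_1 ≅ Z/2Z,  H_2 = 0.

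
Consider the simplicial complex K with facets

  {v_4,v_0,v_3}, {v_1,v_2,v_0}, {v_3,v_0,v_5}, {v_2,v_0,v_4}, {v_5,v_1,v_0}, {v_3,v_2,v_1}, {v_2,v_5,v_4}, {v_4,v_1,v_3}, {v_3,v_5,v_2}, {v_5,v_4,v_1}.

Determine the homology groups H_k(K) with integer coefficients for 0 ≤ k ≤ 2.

K has 6 vertices, 15 edges, 10 triangles.
rank ∂_0 = 0, rank ∂_1 = 5 ⇒ b_0 = 6 − 0 − 5 = 1; all invariant factors of ∂_1 are 1 so no torsion. So H_0 = Z.
rank ∂_1 = 5, rank ∂_2 = 10 ⇒ b_1 = 15 − 5 − 10 = 0; ∂_2 has invariant factor(s) [2] giving torsion. So H_1 = Z/2.
rank ∂_2 = 10, rank ∂_3 = 0 ⇒ b_2 = 10 − 10 − 0 = 0. So H_2 = 0.

H_0 = Z,  H_1 = Z/2,  H_2 = 0.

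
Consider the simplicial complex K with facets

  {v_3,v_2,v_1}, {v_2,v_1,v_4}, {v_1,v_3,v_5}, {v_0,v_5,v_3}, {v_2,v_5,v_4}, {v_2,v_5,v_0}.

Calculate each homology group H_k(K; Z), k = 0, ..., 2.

H_0 = Z,  H_1 = Z,  H_2 = 0.

We work with the vertex ordering v_0 < v_1 < v_2 < v_3 < v_4 < v_5. The simplices of K, each written with vertices in increasing order, are:

  0-simplices (6): [v_0], [v_1], [v_2], [v_3], [v_4], [v_5]
  1-simplices (12): [v_0,v_2], [v_0,v_3], [v_0,v_5], [v_1,v_2], [v_1,v_3], [v_1,v_4], [v_1,v_5], [v_2,v_3], [v_2,v_4], [v_2,v_5], [v_3,v_5], [v_4,v_5]
  2-simplices (6): [v_0,v_2,v_5], [v_0,v_3,v_5], [v_1,v_2,v_3], [v_1,v_2,v_4], [v_1,v_3,v_5], [v_2,v_4,v_5]

so the chain groups are C_0 ≅ Z^6, C_1 ≅ Z^12, C_2 ≅ Z^6.

Boundary ∂_1: C_1 → C_0 sends each edge [p,q] (with p < q) to q − p. For instance
  ∂[v_1,v_4] = [v_4] − [v_1].
As a 6×12 matrix over Z this has rank 5, with invariant factors (1,1,1,1,1).

Boundary ∂_2: C_2 → C_1 maps a triangle to the signed sum of its edges. For instance
  ∂[v_1,v_3,v_5] = [v_3,v_5] − [v_1,v_5] + [v_1,v_3],
  ∂[v_0,v_3,v_5] = [v_3,v_5] − [v_0,v_5] + [v_0,v_3].
The 12×6 boundary matrix has rank 6 and Smith normal form diag(1,1,1,1,1,1).

From H_k ≅ ker(∂_k) / im(∂_{k+1}) we obtain:

  H_0: rank C_0 − rank ∂_1 = 6 − 5 = 1, and the invariant factors of ∂_1 are all 1, so H_0 ≅ Z.
  H_1: rank ker ∂_1 − rank ∂_2 = (12 − 5) − 6 = 1, and the invariant factors of ∂_2 are all 1, so H_1 ≅ Z.
  H_2: rank ker ∂_2 − rank ∂_3 = (6 − 6) − 0 = 0, and there is no ∂_3, so H_2 ≅ 0.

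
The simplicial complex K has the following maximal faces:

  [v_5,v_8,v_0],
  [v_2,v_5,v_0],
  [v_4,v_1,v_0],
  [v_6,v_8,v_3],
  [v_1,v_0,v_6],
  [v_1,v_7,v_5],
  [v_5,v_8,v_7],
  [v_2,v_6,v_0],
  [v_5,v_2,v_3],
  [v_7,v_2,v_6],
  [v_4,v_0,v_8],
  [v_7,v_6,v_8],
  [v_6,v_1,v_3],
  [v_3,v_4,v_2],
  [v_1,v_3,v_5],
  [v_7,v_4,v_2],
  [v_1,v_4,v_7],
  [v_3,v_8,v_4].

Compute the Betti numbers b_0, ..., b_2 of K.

b_0 = 1, b_1 = 2, b_2 = 1.

Order the vertices as v_0 < v_1 < v_2 < v_3 < v_4 < v_5 < v_6 < v_7 < v_8. Listing each simplex with vertices in this order, K has dimension 2 with simplices:

  0-simplices (9): [v_0], [v_1], [v_2], [v_3], [v_4], [v_5], [v_6], [v_7], [v_8]
  1-simplices (27): (27 of them)
  2-simplices (18): (18 of them)

Hence C_0 ≅ Z^9, C_1 ≅ Z^27, C_2 ≅ Z^18.

The boundary map ∂_1: C_1 → C_0 is given by ∂[p,q] = [q] − [p]. For instance
  ∂[v_0,v_8] = [v_8] − [v_0].
The resulting 9×27 matrix has rank 8, and its Smith normal form has invariant factors (1,1,1,1,1,1,1,1).

The boundary map ∂_2: C_2 → C_1 sends each 2-simplex [p,q,r] to [q,r] − [p,r] + [p,q]. For instance
  ∂[v_5,v_7,v_8] = [v_7,v_8] − [v_5,v_8] + [v_5,v_7],
  ∂[v_0,v_2,v_5] = [v_2,v_5] − [v_0,v_5] + [v_0,v_2].
The resulting 27×18 matrix has rank 17, and its Smith normal form has invariant factors (1,1,1,1,1,1,1,1,1,1,1,1,1,1,1,1,1).

Computing H_k = (kernel of ∂_k) / (image of ∂_{k+1}):

  H_0: rank C_0 − rank ∂_1 = 9 − 8 = 1, and the invariant factors of ∂_1 are all 1, so H_0 ≅ Z.
  H_1: rank ker ∂_1 − rank ∂_2 = (27 − 8) − 17 = 2, and the invariant factors of ∂_2 are all 1, so H_1 ≅ Z^2.
  H_2: rank ker ∂_2 − rank ∂_3 = (18 − 17) − 0 = 1, and there is no ∂_3, so H_2 ≅ Z.

(K is a triangulation of the torus T^2.)

Hence the Betti numbers are b_0 = 1, b_1 = 2, b_2 = 1.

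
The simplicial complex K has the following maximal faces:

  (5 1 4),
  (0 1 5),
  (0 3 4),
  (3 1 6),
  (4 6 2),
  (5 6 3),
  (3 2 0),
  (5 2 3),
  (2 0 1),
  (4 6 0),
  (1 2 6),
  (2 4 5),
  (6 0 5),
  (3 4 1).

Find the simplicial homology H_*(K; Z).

We work with the vertex ordering 0 < 1 < 2 < 3 < 4 < 5 < 6. The simplices of K, each written with vertices in increasing order, are:

  0-simplices (7): [0], [1], [2], [3], [4], [5], [6]
  1-simplices (21): [0,1], [0,2], [0,3], [0,4], [0,5], [0,6], [1,2], [1,3], [1,4], [1,5], [1,6], [2,3], [2,4], [2,5], [2,6], [3,4], [3,5], [3,6], [4,5], [4,6], [5,6]
  2-simplices (14): [0,1,2], [0,1,5], [0,2,3], [0,3,4], [0,4,6], [0,5,6], [1,2,6], [1,3,4], [1,3,6], [1,4,5], [2,3,5], [2,4,5], [2,4,6], [3,5,6]

Hence C_0 ≅ Z^7, C_1 ≅ Z^21, C_2 ≅ Z^14.

Boundary ∂_1: C_1 → C_0 sends each edge [p,q] (with p < q) to q − p. For instance
  ∂[2,5] = [5] − [2].
As a 7×21 matrix over Z this has rank 6, with invariant factors (1,1,1,1,1,1).

∂_2: C_2 → C_1 acts by ∂[p,q,r] = [q,r] − [p,r] + [p,q]. For instance
  ∂[0,1,2] = [1,2] − [0,2] + [0,1],
  ∂[0,4,6] = [4,6] − [0,6] + [0,4].
As a 21×14 matrix over Z this has rank 13, with invariant factors (1,1,1,1,1,1,1,1,1,1,1,1,1).

From H_k ≅ ker(∂_k) / im(∂_{k+1}) we obtain:

  H_0: rank C_0 − rank ∂_1 = 7 − 6 = 1, and the invariant factors of ∂_1 are all 1, so H_0 ≅ Z.
  H_1: rank ker ∂_1 − rank ∂_2 = (21 − 6) − 13 = 2, and the invariant factors of ∂_2 are all 1, so H_1 ≅ Z^2.
  H_2: rank ker ∂_2 − rank ∂_3 = (14 − 13) − 0 = 1, and there is no ∂_3, so H_2 ≅ Z.

H_0 = Z,  H_1 = Z^2,  H_2 = Z.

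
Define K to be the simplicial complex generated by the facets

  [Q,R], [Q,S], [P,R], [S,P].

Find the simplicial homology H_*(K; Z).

H_0 ≅ Z,  H_1 ≅ Z.

Order the vertices as P < Q < R < S. Listing each simplex with vertices in this order, K has dimension 1 with simplices:

  0-simplices (4): P, Q, R, S
  1-simplices (4): PR, PS, QR, QS

so the chain groups are C_0 ≅ Z^4, C_1 ≅ Z^4.

∂_1: C_1 → C_0 is given by ∂[p,q] = [q] − [p]. For instance
  ∂QS = S − Q.
The 4×4 boundary matrix has rank 3 and Smith normal form diag(1,1,1).

From H_k ≅ ker(∂_k) / im(∂_{k+1}) we obtain:

  H_0: rank C_0 − rank ∂_1 = 4 − 3 = 1, and the invariant factors of ∂_1 are all 1, so H_0 = Z.
  H_1: rank ker ∂_1 − rank ∂_2 = (4 − 3) − 0 = 1, and there is no ∂_2, so H_1 = Z.

As a check, the Euler characteristic is 4 − 4 = 0, which agrees with 1 − 1 = 0.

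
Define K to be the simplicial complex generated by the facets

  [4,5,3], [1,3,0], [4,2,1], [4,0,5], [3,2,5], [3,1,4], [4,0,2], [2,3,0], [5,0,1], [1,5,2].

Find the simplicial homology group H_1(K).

Take the total order 0 < 1 < 2 < 3 < 4 < 5 on the vertex set. Then K (dimension 2) consists of the simplices:

  0-simplices (6): [0], [1], [2], [3], [4], [5]
  1-simplices (15): [0,1], [0,2], [0,3], [0,4], [0,5], [1,2], [1,3], [1,4], [1,5], [2,3], [2,4], [2,5], [3,4], [3,5], [4,5]
  2-simplices (10): [0,1,3], [0,1,5], [0,2,3], [0,2,4], [0,4,5], [1,2,4], [1,2,5], [1,3,4], [2,3,5], [3,4,5]

so the chain groups are C_0 ≅ Z^6, C_1 ≅ Z^15, C_2 ≅ Z^10.

Boundary ∂_1: C_1 → C_0 sends each edge [p,q] (with p < q) to q − p. For instance
  ∂[1,4] = [4] − [1].
This gives a 6×15 integer matrix of rank 5; reducing to Smith normal form yields diagonal entries (1,1,1,1,1).

The boundary map ∂_2: C_2 → C_1 maps a triangle to the signed sum of its edges. For instance
  ∂[0,1,5] = [1,5] − [0,5] + [0,1],
  ∂[2,3,5] = [3,5] − [2,5] + [2,3].
The 15×10 boundary matrix has rank 10 and Smith normal form diag(1,1,1,1,1,1,1,1,1,2).

Computing H_k = (kernel of ∂_k) / (image of ∂_{k+1}):

  H_1: rank ker ∂_1 − rank ∂_2 = (15 − 5) − 10 = 0, and ∂_2 has invariant factor 2 > 1, so H_1 ≅ Z_2.

H_1 ≅ Z_2.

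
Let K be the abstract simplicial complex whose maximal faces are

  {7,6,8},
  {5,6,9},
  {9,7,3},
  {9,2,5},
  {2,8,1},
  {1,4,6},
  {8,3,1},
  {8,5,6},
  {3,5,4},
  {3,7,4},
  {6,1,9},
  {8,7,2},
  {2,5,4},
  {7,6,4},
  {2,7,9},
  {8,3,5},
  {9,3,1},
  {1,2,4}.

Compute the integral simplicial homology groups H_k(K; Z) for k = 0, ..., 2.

H_0 ≅ Z,  H_1 ≅ Z^2,  H_2 ≅ Z.

We work with the vertex ordering 1 < 2 < 3 < 4 < 5 < 6 < 7 < 8 < 9. The simplices of K, each written with vertices in increasing order, are:

  0-simplices (9): [1], [2], [3], [4], [5], [6], [7], [8], [9]
  1-simplices (27): (27 of them)
  2-simplices (18): [1,2,4], [1,2,8], [1,3,8], [1,3,9], [1,4,6], [1,6,9], [2,4,5], [2,5,9], [2,7,8], [2,7,9], [3,4,5], [3,4,7], [3,5,8], [3,7,9], [4,6,7], [5,6,8], [5,6,9], [6,7,8]

so the chain groups are C_0 ≅ Z^9, C_1 ≅ Z^27, C_2 ≅ Z^18.

∂_1: C_1 → C_0 is given by ∂[p,q] = [q] − [p]. For instance
  ∂[2,4] = [4] − [2].
This gives a 9×27 integer matrix of rank 8; reducing to Smith normal form yields diagonal entries (1,1,1,1,1,1,1,1).

The boundary map ∂_2: C_2 → C_1 sends each 2-simplex [p,q,r] to [q,r] − [p,r] + [p,q]. For instance
  ∂[6,7,8] = [7,8] − [6,8] + [6,7],
  ∂[1,2,8] = [2,8] − [1,8] + [1,2].
The resulting 27×18 matrix has rank 17, and its Smith normal form has invariant factors (1,1,1,1,1,1,1,1,1,1,1,1,1,1,1,1,1).

Now H_k = ker ∂_k / im ∂_{k+1}, so:

  H_0: rank C_0 − rank ∂_1 = 9 − 8 = 1, and the invariant factors of ∂_1 are all 1, so H_0 = Z.
  H_1: rank ker ∂_1 − rank ∂_2 = (27 − 8) − 17 = 2, and the invariant factors of ∂_2 are all 1, so H_1 = Z^2.
  H_2: rank ker ∂_2 − rank ∂_3 = (18 − 17) − 0 = 1, and there is no ∂_3, so H_2 = Z.

(K is a triangulation of the torus T^2.)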